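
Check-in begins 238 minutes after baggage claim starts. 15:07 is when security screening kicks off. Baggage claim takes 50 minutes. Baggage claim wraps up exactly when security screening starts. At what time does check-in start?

Baggage claim ends at 15:07.
Baggage claim starts at 15:07 − 50 min = 14:17.
Check-in starts at 14:17 + 238 min = 18:15.

18:15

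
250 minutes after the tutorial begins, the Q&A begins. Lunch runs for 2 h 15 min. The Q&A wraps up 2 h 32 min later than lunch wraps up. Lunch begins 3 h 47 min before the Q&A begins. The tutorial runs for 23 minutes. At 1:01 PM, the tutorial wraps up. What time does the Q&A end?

The tutorial starts at 1:01 PM − 23 min = 12:38 PM.
The Q&A starts at 12:38 PM + 250 min = 4:48 PM.
Lunch starts at 4:48 PM − 227 min = 1:01 PM.
Lunch ends at 1:01 PM + 135 min = 3:16 PM.
The Q&A ends at 3:16 PM + 152 min = 5:48 PM.

5:48 PM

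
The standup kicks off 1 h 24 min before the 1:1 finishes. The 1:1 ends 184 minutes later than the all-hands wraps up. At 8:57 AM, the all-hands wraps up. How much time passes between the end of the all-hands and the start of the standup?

The 1:1 ends at 8:57 AM + 184 min = 12:01 PM.
The standup starts at 12:01 PM − 84 min = 10:37 AM.
From 8:57 AM to 10:37 AM is 1 h 40 min.

1 h 40 min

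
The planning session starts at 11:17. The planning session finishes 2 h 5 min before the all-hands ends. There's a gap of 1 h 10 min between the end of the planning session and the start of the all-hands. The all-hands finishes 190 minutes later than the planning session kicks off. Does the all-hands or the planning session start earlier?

the planning session

The all-hands ends at 11:17 + 190 min = 14:27.
The planning session ends at 14:27 − 125 min = 12:22.
The all-hands starts at 12:22 + 70 min = 13:32.
The all-hands starts at 13:32 and the planning session starts at 11:17, so the planning session is first.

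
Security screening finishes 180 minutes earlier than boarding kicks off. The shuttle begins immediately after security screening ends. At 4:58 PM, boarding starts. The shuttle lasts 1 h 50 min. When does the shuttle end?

3:48 PM

Security screening ends at 4:58 PM − 180 min = 1:58 PM.
So the shuttle starts at 1:58 PM.
The shuttle ends at 1:58 PM + 110 min = 3:48 PM.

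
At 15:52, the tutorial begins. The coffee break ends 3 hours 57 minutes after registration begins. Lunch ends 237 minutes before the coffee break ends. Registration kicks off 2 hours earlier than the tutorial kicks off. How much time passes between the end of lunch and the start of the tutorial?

Registration starts at 15:52 − 120 min = 13:52.
The coffee break ends at 13:52 + 237 min = 17:49.
Lunch ends at 17:49 − 237 min = 13:52.
From 13:52 to 15:52 is two hours.

two hours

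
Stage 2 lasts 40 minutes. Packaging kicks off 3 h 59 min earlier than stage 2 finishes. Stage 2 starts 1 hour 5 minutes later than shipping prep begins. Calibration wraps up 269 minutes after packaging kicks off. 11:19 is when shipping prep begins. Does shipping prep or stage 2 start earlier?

shipping prep

Stage 2 starts at 11:19 + 65 min = 12:24.
Shipping prep starts at 11:19 and stage 2 starts at 12:24, so shipping prep is first.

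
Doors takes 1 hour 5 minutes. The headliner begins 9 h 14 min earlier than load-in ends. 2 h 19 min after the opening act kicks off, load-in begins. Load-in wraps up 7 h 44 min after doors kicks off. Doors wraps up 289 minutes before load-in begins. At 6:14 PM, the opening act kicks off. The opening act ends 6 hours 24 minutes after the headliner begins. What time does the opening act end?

7:33 PM

Load-in starts at 6:14 PM + 139 min = 8:33 PM.
Doors ends at 8:33 PM − 289 min = 3:44 PM.
Doors starts at 3:44 PM − 65 min = 2:39 PM.
Load-in ends at 2:39 PM + 464 min = 10:23 PM.
The headliner starts at 10:23 PM − 554 min = 1:09 PM.
The opening act ends at 1:09 PM + 384 min = 7:33 PM.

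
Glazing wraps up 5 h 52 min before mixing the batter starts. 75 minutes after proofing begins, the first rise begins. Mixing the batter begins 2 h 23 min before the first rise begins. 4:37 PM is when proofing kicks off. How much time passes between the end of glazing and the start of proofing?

7 hours

The first rise starts at 4:37 PM + 75 min = 5:52 PM.
Mixing the batter starts at 5:52 PM − 143 min = 3:29 PM.
Glazing ends at 3:29 PM − 352 min = 9:37 AM.
From 9:37 AM to 4:37 PM is 7 hours.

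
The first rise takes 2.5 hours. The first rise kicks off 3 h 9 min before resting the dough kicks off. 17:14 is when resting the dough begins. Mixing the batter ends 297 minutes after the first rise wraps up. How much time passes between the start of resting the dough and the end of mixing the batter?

The first rise starts at 17:14 − 189 min = 14:05.
The first rise ends at 14:05 + 150 min = 16:35.
Mixing the batter ends at 16:35 + 297 min = 21:32.
From 17:14 to 21:32 is 4 hours 18 minutes.

4 hours 18 minutes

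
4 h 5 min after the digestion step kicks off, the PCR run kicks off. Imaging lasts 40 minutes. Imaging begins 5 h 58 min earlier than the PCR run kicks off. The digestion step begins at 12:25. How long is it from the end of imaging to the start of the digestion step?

1 h 13 min

The PCR run starts at 12:25 + 245 min = 16:30.
Imaging starts at 16:30 − 358 min = 10:32.
Imaging ends at 10:32 + 40 min = 11:12.
From 11:12 to 12:25 is 1 h 13 min.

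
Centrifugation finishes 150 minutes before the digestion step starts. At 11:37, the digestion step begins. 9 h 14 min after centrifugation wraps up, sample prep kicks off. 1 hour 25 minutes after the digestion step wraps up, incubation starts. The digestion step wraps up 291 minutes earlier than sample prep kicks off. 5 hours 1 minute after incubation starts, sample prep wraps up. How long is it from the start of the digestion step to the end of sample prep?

8 hours 19 minutes

Centrifugation ends at 11:37 − 150 min = 09:07.
Sample prep starts at 09:07 + 554 min = 18:21.
The digestion step ends at 18:21 − 291 min = 13:30.
Incubation starts at 13:30 + 85 min = 14:55.
Sample prep ends at 14:55 + 301 min = 19:56.
From 11:37 to 19:56 is 8 hours 19 minutes.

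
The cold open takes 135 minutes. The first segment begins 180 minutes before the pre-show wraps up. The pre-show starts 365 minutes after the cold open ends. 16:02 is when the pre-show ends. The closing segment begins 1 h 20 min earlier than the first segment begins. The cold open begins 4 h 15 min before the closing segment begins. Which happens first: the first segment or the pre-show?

The first segment starts at 16:02 − 180 min = 13:02.
The closing segment starts at 13:02 − 80 min = 11:42.
The cold open starts at 11:42 − 255 min = 07:27.
The cold open ends at 07:27 + 135 min = 09:42.
The pre-show starts at 09:42 + 365 min = 15:47.
The first segment starts at 13:02 and the pre-show starts at 15:47, so the first segment is first.

the first segment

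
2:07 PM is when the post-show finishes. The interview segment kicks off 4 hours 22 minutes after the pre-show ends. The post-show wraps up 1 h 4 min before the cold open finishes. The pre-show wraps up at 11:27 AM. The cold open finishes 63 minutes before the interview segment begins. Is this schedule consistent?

No

The interview segment starts at 11:27 AM + 262 min = 3:49 PM.
The cold open ends at 3:49 PM − 63 min = 2:46 PM.
The post-show ends at 2:46 PM − 64 min = 1:42 PM.
But the post-show is also said to end at 2:07 PM — a 25-minute conflict.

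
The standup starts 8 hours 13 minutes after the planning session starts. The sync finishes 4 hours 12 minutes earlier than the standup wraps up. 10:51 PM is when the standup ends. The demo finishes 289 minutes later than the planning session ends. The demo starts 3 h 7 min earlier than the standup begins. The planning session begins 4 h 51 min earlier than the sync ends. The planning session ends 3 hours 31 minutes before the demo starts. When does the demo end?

The sync ends at 10:51 PM − 252 min = 6:39 PM.
The planning session starts at 6:39 PM − 291 min = 1:48 PM.
The standup starts at 1:48 PM + 493 min = 10:01 PM.
The demo starts at 10:01 PM − 187 min = 6:54 PM.
The planning session ends at 6:54 PM − 211 min = 3:23 PM.
The demo ends at 3:23 PM + 289 min = 8:12 PM.

8:12 PM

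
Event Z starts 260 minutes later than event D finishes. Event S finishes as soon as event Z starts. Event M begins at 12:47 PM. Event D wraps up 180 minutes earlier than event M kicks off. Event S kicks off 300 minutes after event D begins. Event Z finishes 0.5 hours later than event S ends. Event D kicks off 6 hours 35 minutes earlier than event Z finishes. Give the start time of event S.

Event D ends at 12:47 PM − 180 min = 9:47 AM.
Event Z starts at 9:47 AM + 260 min = 2:07 PM.
So event S ends at 2:07 PM.
Event Z ends at 2:07 PM + 30 min = 2:37 PM.
Event D starts at 2:37 PM − 395 min = 8:02 AM.
Event S starts at 8:02 AM + 300 min = 1:02 PM.

1:02 PM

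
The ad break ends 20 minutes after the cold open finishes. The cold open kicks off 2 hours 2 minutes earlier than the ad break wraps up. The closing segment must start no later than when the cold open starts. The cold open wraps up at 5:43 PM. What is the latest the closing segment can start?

The ad break ends at 5:43 PM + 20 min = 6:03 PM.
The cold open starts at 6:03 PM − 122 min = 4:01 PM.
The closing segment is bounded by the cold open, so the latest it can start is 4:01 PM.

4:01 PM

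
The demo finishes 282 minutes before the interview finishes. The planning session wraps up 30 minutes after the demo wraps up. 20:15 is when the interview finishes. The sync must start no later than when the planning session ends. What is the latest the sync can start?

16:03

The demo ends at 20:15 − 282 min = 15:33.
The planning session ends at 15:33 + 30 min = 16:03.
The sync is bounded by the planning session, so the latest it can start is 16:03.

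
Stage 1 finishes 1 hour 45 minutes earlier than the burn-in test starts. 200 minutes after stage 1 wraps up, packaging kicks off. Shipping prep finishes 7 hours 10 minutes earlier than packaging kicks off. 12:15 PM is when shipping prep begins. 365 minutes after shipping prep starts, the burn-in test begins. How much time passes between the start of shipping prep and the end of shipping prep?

30 minutes

The burn-in test starts at 12:15 PM + 365 min = 6:20 PM.
Stage 1 ends at 6:20 PM − 105 min = 4:35 PM.
Packaging starts at 4:35 PM + 200 min = 7:55 PM.
Shipping prep ends at 7:55 PM − 430 min = 12:45 PM.
From 12:15 PM to 12:45 PM is 30 minutes.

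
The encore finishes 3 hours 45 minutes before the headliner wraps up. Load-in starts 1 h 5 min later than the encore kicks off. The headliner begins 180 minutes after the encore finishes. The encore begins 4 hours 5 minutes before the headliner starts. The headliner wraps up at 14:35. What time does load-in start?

10:50

The encore ends at 14:35 − 225 min = 10:50.
The headliner starts at 10:50 + 180 min = 13:50.
The encore starts at 13:50 − 245 min = 09:45.
Load-in starts at 09:45 + 65 min = 10:50.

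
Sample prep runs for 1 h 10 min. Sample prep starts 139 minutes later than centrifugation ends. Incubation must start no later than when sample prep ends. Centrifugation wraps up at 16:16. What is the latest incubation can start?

Sample prep starts at 16:16 + 139 min = 18:35.
Sample prep ends at 18:35 + 70 min = 19:45.
Incubation is bounded by sample prep, so the latest it can start is 19:45.

19:45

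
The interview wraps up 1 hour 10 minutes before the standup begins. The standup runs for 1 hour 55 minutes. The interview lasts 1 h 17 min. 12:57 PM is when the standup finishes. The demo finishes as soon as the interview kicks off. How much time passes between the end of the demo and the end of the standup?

4 hours 22 minutes

The standup starts at 12:57 PM − 115 min = 11:02 AM.
The interview ends at 11:02 AM − 70 min = 9:52 AM.
The interview starts at 9:52 AM − 77 min = 8:35 AM.
So the demo ends at 8:35 AM.
From 8:35 AM to 12:57 PM is 4 hours 22 minutes.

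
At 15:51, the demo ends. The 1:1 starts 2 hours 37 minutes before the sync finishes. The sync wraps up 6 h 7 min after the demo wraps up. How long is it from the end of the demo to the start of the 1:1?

3 hours 30 minutes

The sync ends at 15:51 + 367 min = 21:58.
The 1:1 starts at 21:58 − 157 min = 19:21.
From 15:51 to 19:21 is 3 hours 30 minutes.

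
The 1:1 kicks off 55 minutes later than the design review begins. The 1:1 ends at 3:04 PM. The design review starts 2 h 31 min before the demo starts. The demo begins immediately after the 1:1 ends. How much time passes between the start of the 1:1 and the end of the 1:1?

1 hour 36 minutes

The demo starts at 3:04 PM.
The design review starts at 3:04 PM − 151 min = 12:33 PM.
The 1:1 starts at 12:33 PM + 55 min = 1:28 PM.
From 1:28 PM to 3:04 PM is 1 hour 36 minutes.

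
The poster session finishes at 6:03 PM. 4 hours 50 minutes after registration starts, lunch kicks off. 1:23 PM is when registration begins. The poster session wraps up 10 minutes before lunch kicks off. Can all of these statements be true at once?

Lunch starts at 1:23 PM + 290 min = 6:13 PM.
The poster session ends at 6:13 PM − 10 min = 6:03 PM.
That matches the stated 6:03 PM, so the schedule is consistent.

Yes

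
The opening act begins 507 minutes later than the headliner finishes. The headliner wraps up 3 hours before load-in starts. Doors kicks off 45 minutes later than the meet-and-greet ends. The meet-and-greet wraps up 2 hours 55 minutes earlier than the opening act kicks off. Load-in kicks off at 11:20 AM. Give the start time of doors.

The headliner ends at 11:20 AM − 180 min = 8:20 AM.
The opening act starts at 8:20 AM + 507 min = 4:47 PM.
The meet-and-greet ends at 4:47 PM − 175 min = 1:52 PM.
Doors starts at 1:52 PM + 45 min = 2:37 PM.

2:37 PM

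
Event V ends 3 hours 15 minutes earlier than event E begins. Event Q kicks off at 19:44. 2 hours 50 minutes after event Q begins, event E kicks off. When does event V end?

Event E starts at 19:44 + 170 min = 22:34.
Event V ends at 22:34 − 195 min = 19:19.

19:19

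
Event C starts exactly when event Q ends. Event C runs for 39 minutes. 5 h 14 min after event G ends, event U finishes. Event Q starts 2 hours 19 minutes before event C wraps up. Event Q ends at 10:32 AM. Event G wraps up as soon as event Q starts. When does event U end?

Event C starts at 10:32 AM.
Event C ends at 10:32 AM + 39 min = 11:11 AM.
Event Q starts at 11:11 AM − 139 min = 8:52 AM.
So event G ends at 8:52 AM.
Event U ends at 8:52 AM + 314 min = 2:06 PM.

2:06 PM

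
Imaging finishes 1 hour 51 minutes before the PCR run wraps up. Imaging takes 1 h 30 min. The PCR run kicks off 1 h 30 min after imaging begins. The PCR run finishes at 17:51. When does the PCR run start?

16:00

Imaging ends at 17:51 − 111 min = 16:00.
Imaging starts at 16:00 − 90 min = 14:30.
The PCR run starts at 14:30 + 90 min = 16:00.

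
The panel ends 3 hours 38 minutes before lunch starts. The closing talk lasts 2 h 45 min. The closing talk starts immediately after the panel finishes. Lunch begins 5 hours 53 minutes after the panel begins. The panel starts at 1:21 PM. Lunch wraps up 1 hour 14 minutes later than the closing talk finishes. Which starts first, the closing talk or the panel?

Lunch starts at 1:21 PM + 353 min = 7:14 PM.
The panel ends at 7:14 PM − 218 min = 3:36 PM.
So the closing talk starts at 3:36 PM.
The closing talk starts at 3:36 PM and the panel starts at 1:21 PM, so the panel is first.

the panel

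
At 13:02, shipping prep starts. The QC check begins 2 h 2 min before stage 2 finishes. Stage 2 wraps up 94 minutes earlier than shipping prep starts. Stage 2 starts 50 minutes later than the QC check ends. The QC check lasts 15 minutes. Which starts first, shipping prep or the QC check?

the QC check

Stage 2 ends at 13:02 − 94 min = 11:28.
The QC check starts at 11:28 − 122 min = 09:26.
Shipping prep starts at 13:02 and the QC check starts at 09:26, so the QC check is first.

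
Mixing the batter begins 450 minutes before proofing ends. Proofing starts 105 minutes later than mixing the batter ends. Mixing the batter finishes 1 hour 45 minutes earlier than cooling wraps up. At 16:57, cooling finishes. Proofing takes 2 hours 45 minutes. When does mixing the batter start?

Mixing the batter ends at 16:57 − 105 min = 15:12.
Proofing starts at 15:12 + 105 min = 16:57.
Proofing ends at 16:57 + 165 min = 19:42.
Mixing the batter starts at 19:42 − 450 min = 12:12.

12:12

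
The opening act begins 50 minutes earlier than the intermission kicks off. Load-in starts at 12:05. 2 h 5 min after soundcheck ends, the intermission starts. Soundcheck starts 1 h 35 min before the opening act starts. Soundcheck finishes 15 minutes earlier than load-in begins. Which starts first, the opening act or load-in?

load-in

Soundcheck ends at 12:05 − 15 min = 11:50.
The intermission starts at 11:50 + 125 min = 13:55.
The opening act starts at 13:55 − 50 min = 13:05.
The opening act starts at 13:05 and load-in starts at 12:05, so load-in is first.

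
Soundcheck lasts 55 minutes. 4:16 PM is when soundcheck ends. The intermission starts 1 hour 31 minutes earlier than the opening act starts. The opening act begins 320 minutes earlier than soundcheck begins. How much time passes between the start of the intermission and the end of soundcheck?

7 h 46 min

Soundcheck starts at 4:16 PM − 55 min = 3:21 PM.
The opening act starts at 3:21 PM − 320 min = 10:01 AM.
The intermission starts at 10:01 AM − 91 min = 8:30 AM.
From 8:30 AM to 4:16 PM is 7 h 46 min.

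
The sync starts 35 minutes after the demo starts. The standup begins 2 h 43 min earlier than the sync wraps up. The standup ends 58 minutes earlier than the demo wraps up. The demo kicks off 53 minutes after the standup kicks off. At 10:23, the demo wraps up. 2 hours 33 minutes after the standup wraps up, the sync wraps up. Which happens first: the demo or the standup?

The standup ends at 10:23 − 58 min = 09:25.
The sync ends at 09:25 + 153 min = 11:58.
The standup starts at 11:58 − 163 min = 09:15.
The demo starts at 09:15 + 53 min = 10:08.
The demo starts at 10:08 and the standup starts at 09:15, so the standup is first.

the standup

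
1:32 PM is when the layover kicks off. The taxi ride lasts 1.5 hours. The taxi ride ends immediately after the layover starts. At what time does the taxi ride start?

12:02 PM

The taxi ride ends at 1:32 PM.
The taxi ride starts at 1:32 PM − 90 min = 12:02 PM.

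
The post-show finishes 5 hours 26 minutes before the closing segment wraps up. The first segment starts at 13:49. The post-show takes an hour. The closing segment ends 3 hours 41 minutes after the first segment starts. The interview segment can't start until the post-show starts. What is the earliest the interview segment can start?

The closing segment ends at 13:49 + 221 min = 17:30.
The post-show ends at 17:30 − 326 min = 12:04.
The post-show starts at 12:04 − 60 min = 11:04.
The interview segment is bounded by the post-show, so the earliest it can start is 11:04.

11:04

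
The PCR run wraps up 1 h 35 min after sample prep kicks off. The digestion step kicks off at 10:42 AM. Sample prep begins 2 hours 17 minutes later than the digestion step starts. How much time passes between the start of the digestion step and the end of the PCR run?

Sample prep starts at 10:42 AM + 137 min = 12:59 PM.
The PCR run ends at 12:59 PM + 95 min = 2:34 PM.
From 10:42 AM to 2:34 PM is 3 h 52 min.

3 h 52 min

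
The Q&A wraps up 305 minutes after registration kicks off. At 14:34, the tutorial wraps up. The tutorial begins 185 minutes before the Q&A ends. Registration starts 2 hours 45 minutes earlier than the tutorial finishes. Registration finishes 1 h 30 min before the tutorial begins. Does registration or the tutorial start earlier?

Registration starts at 14:34 − 165 min = 11:49.
The Q&A ends at 11:49 + 305 min = 16:54.
The tutorial starts at 16:54 − 185 min = 13:49.
Registration starts at 11:49 and the tutorial starts at 13:49, so registration is first.

registration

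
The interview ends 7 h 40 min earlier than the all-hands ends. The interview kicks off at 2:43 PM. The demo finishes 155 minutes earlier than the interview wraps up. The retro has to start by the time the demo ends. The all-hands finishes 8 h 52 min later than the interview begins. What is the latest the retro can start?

1:20 PM

The all-hands ends at 2:43 PM + 532 min = 11:35 PM.
The interview ends at 11:35 PM − 460 min = 3:55 PM.
The demo ends at 3:55 PM − 155 min = 1:20 PM.
The retro is bounded by the demo, so the latest it can start is 1:20 PM.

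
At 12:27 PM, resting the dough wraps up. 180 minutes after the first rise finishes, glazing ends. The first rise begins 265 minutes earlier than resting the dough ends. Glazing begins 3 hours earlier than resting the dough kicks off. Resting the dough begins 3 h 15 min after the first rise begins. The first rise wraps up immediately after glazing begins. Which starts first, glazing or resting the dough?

The first rise starts at 12:27 PM − 265 min = 8:02 AM.
Resting the dough starts at 8:02 AM + 195 min = 11:17 AM.
Glazing starts at 11:17 AM − 180 min = 8:17 AM.
Glazing starts at 8:17 AM and resting the dough starts at 11:17 AM, so glazing is first.

glazing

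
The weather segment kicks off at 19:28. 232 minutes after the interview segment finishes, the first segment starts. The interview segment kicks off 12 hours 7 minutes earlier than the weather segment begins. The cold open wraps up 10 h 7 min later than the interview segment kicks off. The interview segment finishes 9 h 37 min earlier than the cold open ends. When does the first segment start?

11:43

The interview segment starts at 19:28 − 727 min = 07:21.
The cold open ends at 07:21 + 607 min = 17:28.
The interview segment ends at 17:28 − 577 min = 07:51.
The first segment starts at 07:51 + 232 min = 11:43.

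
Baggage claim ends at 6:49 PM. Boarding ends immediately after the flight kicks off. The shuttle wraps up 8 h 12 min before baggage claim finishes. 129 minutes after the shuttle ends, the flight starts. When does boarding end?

12:46 PM

The shuttle ends at 6:49 PM − 492 min = 10:37 AM.
The flight starts at 10:37 AM + 129 min = 12:46 PM.
So boarding ends at 12:46 PM.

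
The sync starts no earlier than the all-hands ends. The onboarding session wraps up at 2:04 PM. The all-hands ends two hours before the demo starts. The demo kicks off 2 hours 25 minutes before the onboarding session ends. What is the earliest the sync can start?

The demo starts at 2:04 PM − 145 min = 11:39 AM.
The all-hands ends at 11:39 AM − 120 min = 9:39 AM.
The sync is bounded by the all-hands, so the earliest it can start is 9:39 AM.

9:39 AM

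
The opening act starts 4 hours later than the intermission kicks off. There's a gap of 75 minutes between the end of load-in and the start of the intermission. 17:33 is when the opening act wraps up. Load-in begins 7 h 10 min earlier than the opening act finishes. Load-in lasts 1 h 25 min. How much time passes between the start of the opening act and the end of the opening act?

half an hour

Load-in starts at 17:33 − 430 min = 10:23.
Load-in ends at 10:23 + 85 min = 11:48.
The intermission starts at 11:48 + 75 min = 13:03.
The opening act starts at 13:03 + 240 min = 17:03.
From 17:03 to 17:33 is half an hour.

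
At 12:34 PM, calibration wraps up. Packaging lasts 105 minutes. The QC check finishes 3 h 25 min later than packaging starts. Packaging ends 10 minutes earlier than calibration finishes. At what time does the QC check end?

2:04 PM

Packaging ends at 12:34 PM − 10 min = 12:24 PM.
Packaging starts at 12:24 PM − 105 min = 10:39 AM.
The QC check ends at 10:39 AM + 205 min = 2:04 PM.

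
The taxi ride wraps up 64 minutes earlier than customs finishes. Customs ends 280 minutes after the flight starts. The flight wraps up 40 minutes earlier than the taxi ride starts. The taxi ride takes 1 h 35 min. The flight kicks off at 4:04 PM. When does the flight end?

5:25 PM

Customs ends at 4:04 PM + 280 min = 8:44 PM.
The taxi ride ends at 8:44 PM − 64 min = 7:40 PM.
The taxi ride starts at 7:40 PM − 95 min = 6:05 PM.
The flight ends at 6:05 PM − 40 min = 5:25 PM.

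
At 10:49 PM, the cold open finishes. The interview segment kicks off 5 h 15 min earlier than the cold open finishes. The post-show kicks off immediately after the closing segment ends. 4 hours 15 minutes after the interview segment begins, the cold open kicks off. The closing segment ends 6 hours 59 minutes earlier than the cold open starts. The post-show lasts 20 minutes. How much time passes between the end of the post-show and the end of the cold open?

The interview segment starts at 10:49 PM − 315 min = 5:34 PM.
The cold open starts at 5:34 PM + 255 min = 9:49 PM.
The closing segment ends at 9:49 PM − 419 min = 2:50 PM.
So the post-show starts at 2:50 PM.
The post-show ends at 2:50 PM + 20 min = 3:10 PM.
From 3:10 PM to 10:49 PM is 7 h 39 min.

7 h 39 min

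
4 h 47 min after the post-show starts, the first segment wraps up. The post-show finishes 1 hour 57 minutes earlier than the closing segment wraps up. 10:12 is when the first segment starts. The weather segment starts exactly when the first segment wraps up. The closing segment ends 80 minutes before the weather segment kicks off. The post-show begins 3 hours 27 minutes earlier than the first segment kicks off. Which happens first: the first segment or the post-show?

the post-show

The post-show starts at 10:12 − 207 min = 06:45.
The first segment starts at 10:12 and the post-show starts at 06:45, so the post-show is first.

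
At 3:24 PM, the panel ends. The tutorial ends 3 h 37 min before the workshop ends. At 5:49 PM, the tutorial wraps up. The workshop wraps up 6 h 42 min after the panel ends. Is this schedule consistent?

No

The workshop ends at 3:24 PM + 402 min = 10:06 PM.
The tutorial ends at 10:06 PM − 217 min = 6:29 PM.
But the tutorial is also said to end at 5:49 PM — a 40-minute conflict.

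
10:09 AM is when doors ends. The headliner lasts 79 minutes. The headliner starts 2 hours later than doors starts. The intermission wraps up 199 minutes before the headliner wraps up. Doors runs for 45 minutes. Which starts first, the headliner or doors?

doors

Doors starts at 10:09 AM − 45 min = 9:24 AM.
The headliner starts at 9:24 AM + 120 min = 11:24 AM.
The headliner starts at 11:24 AM and doors starts at 9:24 AM, so doors is first.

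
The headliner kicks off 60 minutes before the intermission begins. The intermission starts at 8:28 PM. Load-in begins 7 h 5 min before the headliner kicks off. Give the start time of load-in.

12:23 PM

The headliner starts at 8:28 PM − 60 min = 7:28 PM.
Load-in starts at 7:28 PM − 425 min = 12:23 PM.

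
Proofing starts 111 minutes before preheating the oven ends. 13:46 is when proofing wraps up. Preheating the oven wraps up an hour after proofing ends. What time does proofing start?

Preheating the oven ends at 13:46 + 60 min = 14:46.
Proofing starts at 14:46 − 111 min = 12:55.

12:55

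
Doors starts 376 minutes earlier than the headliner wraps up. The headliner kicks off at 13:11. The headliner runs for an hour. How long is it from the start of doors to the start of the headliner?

5 hours 16 minutes

The headliner ends at 13:11 + 60 min = 14:11.
Doors starts at 14:11 − 376 min = 07:55.
From 07:55 to 13:11 is 5 hours 16 minutes.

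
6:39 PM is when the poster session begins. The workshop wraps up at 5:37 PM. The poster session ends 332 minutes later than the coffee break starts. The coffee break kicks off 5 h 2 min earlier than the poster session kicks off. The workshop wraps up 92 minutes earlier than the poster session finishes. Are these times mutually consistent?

Yes

The coffee break starts at 6:39 PM − 302 min = 1:37 PM.
The poster session ends at 1:37 PM + 332 min = 7:09 PM.
The workshop ends at 7:09 PM − 92 min = 5:37 PM.
That matches the stated 5:37 PM, so the schedule is consistent.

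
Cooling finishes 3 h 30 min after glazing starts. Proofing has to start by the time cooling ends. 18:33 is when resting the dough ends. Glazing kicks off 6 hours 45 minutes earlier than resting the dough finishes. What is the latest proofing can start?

Glazing starts at 18:33 − 405 min = 11:48.
Cooling ends at 11:48 + 210 min = 15:18.
Proofing is bounded by cooling, so the latest it can start is 15:18.

15:18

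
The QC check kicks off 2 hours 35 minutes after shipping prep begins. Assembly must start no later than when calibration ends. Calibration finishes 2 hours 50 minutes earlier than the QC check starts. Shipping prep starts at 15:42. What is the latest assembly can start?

15:27

The QC check starts at 15:42 + 155 min = 18:17.
Calibration ends at 18:17 − 170 min = 15:27.
Assembly is bounded by calibration, so the latest it can start is 15:27.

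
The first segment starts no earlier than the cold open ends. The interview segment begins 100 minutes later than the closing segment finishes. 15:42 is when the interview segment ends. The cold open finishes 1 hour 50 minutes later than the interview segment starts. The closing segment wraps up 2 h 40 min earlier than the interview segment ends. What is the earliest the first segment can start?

The closing segment ends at 15:42 − 160 min = 13:02.
The interview segment starts at 13:02 + 100 min = 14:42.
The cold open ends at 14:42 + 110 min = 16:32.
The first segment is bounded by the cold open, so the earliest it can start is 16:32.

16:32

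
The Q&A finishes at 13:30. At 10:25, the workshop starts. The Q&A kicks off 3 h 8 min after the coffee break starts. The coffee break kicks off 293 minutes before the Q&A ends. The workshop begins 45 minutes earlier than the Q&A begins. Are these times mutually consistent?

The coffee break starts at 13:30 − 293 min = 08:37.
The Q&A starts at 08:37 + 188 min = 11:45.
The workshop starts at 11:45 − 45 min = 11:00.
But the workshop is also said to start at 10:25 — a 35-minute conflict.

No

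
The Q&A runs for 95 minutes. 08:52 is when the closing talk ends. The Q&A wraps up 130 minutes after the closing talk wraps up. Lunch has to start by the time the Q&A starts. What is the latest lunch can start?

09:27

The Q&A ends at 08:52 + 130 min = 11:02.
The Q&A starts at 11:02 − 95 min = 09:27.
Lunch is bounded by the Q&A, so the latest it can start is 09:27.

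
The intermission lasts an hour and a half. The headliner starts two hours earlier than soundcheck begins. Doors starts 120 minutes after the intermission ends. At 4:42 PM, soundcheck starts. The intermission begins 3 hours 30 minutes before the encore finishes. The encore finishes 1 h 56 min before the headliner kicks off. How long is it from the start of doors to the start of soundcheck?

3 h 56 min

The headliner starts at 4:42 PM − 120 min = 2:42 PM.
The encore ends at 2:42 PM − 116 min = 12:46 PM.
The intermission starts at 12:46 PM − 210 min = 9:16 AM.
The intermission ends at 9:16 AM + 90 min = 10:46 AM.
Doors starts at 10:46 AM + 120 min = 12:46 PM.
From 12:46 PM to 4:42 PM is 3 h 56 min.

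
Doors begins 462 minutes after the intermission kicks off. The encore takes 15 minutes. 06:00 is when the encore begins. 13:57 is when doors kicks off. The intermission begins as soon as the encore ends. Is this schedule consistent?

The encore ends at 06:00 + 15 min = 06:15.
So the intermission starts at 06:15.
Doors starts at 06:15 + 462 min = 13:57.
That matches the stated 13:57, so the schedule is consistent.

Yes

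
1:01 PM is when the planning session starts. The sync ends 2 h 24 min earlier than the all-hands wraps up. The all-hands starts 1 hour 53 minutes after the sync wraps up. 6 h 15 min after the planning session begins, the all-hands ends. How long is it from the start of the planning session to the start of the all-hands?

The all-hands ends at 1:01 PM + 375 min = 7:16 PM.
The sync ends at 7:16 PM − 144 min = 4:52 PM.
The all-hands starts at 4:52 PM + 113 min = 6:45 PM.
From 1:01 PM to 6:45 PM is 5 h 44 min.

5 h 44 min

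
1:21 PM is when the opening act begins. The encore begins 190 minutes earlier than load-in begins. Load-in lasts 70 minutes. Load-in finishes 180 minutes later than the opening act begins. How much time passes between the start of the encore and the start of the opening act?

Load-in ends at 1:21 PM + 180 min = 4:21 PM.
Load-in starts at 4:21 PM − 70 min = 3:11 PM.
The encore starts at 3:11 PM − 190 min = 12:01 PM.
From 12:01 PM to 1:21 PM is 1 h 20 min.

1 h 20 min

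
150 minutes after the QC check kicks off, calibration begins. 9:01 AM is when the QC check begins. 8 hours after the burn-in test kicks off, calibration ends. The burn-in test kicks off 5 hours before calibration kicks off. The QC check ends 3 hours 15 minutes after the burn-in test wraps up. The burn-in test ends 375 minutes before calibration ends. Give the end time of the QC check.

11:31 AM

Calibration starts at 9:01 AM + 150 min = 11:31 AM.
The burn-in test starts at 11:31 AM − 300 min = 6:31 AM.
Calibration ends at 6:31 AM + 480 min = 2:31 PM.
The burn-in test ends at 2:31 PM − 375 min = 8:16 AM.
The QC check ends at 8:16 AM + 195 min = 11:31 AM.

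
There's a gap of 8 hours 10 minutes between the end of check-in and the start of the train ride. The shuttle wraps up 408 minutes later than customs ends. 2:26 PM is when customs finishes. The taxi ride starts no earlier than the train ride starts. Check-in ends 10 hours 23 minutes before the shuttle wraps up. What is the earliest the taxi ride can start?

7:01 PM

The shuttle ends at 2:26 PM + 408 min = 9:14 PM.
Check-in ends at 9:14 PM − 623 min = 10:51 AM.
The train ride starts at 10:51 AM + 490 min = 7:01 PM.
The taxi ride is bounded by the train ride, so the earliest it can start is 7:01 PM.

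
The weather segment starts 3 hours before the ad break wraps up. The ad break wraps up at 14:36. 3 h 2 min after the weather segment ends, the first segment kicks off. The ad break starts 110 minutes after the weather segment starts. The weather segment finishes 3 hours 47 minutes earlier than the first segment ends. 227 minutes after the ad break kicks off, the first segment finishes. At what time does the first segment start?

The weather segment starts at 14:36 − 180 min = 11:36.
The ad break starts at 11:36 + 110 min = 13:26.
The first segment ends at 13:26 + 227 min = 17:13.
The weather segment ends at 17:13 − 227 min = 13:26.
The first segment starts at 13:26 + 182 min = 16:28.

16:28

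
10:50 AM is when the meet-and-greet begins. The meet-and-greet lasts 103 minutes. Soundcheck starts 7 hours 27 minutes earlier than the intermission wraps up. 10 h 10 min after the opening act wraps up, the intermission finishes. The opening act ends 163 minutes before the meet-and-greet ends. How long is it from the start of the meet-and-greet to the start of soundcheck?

1 h 43 min

The meet-and-greet ends at 10:50 AM + 103 min = 12:33 PM.
The opening act ends at 12:33 PM − 163 min = 9:50 AM.
The intermission ends at 9:50 AM + 610 min = 8:00 PM.
Soundcheck starts at 8:00 PM − 447 min = 12:33 PM.
From 10:50 AM to 12:33 PM is 1 h 43 min.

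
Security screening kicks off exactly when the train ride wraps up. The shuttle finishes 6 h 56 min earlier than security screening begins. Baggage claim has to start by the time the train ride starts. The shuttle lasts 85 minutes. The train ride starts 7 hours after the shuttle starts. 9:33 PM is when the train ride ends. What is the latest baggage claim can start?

Security screening starts at 9:33 PM.
The shuttle ends at 9:33 PM − 416 min = 2:37 PM.
The shuttle starts at 2:37 PM − 85 min = 1:12 PM.
The train ride starts at 1:12 PM + 420 min = 8:12 PM.
Baggage claim is bounded by the train ride, so the latest it can start is 8:12 PM.

8:12 PM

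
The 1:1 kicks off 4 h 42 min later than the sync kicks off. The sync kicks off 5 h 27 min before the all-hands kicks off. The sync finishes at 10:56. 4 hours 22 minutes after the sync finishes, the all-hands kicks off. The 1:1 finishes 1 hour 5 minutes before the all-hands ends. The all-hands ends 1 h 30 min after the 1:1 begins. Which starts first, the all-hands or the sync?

The all-hands starts at 10:56 + 262 min = 15:18.
The sync starts at 15:18 − 327 min = 09:51.
The all-hands starts at 15:18 and the sync starts at 09:51, so the sync is first.

the sync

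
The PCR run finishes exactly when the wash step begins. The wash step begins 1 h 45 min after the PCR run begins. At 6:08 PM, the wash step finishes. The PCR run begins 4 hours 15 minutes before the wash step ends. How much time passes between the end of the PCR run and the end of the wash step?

150 minutes

The PCR run starts at 6:08 PM − 255 min = 1:53 PM.
The wash step starts at 1:53 PM + 105 min = 3:38 PM.
So the PCR run ends at 3:38 PM.
From 3:38 PM to 6:08 PM is 150 minutes.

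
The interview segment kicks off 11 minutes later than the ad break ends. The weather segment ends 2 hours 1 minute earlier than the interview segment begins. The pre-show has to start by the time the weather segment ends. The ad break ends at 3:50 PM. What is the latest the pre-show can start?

2:00 PM

The interview segment starts at 3:50 PM + 11 min = 4:01 PM.
The weather segment ends at 4:01 PM − 121 min = 2:00 PM.
The pre-show is bounded by the weather segment, so the latest it can start is 2:00 PM.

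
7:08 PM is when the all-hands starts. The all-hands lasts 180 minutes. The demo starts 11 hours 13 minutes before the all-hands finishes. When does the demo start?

The all-hands ends at 7:08 PM + 180 min = 10:08 PM.
The demo starts at 10:08 PM − 673 min = 10:55 AM.

10:55 AM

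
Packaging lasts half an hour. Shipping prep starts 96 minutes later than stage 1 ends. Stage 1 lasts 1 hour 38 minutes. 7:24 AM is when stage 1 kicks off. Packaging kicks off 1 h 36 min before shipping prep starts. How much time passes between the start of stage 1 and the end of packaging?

Stage 1 ends at 7:24 AM + 98 min = 9:02 AM.
Shipping prep starts at 9:02 AM + 96 min = 10:38 AM.
Packaging starts at 10:38 AM − 96 min = 9:02 AM.
Packaging ends at 9:02 AM + 30 min = 9:32 AM.
From 7:24 AM to 9:32 AM is 2 hours 8 minutes.

2 hours 8 minutes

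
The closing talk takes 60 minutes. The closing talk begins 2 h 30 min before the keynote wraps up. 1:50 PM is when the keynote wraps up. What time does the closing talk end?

12:20 PM

The closing talk starts at 1:50 PM − 150 min = 11:20 AM.
The closing talk ends at 11:20 AM + 60 min = 12:20 PM.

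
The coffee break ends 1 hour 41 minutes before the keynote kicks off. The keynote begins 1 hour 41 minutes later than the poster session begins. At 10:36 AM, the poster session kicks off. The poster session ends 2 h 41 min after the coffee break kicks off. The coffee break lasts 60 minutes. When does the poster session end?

The keynote starts at 10:36 AM + 101 min = 12:17 PM.
The coffee break ends at 12:17 PM − 101 min = 10:36 AM.
The coffee break starts at 10:36 AM − 60 min = 9:36 AM.
The poster session ends at 9:36 AM + 161 min = 12:17 PM.

12:17 PM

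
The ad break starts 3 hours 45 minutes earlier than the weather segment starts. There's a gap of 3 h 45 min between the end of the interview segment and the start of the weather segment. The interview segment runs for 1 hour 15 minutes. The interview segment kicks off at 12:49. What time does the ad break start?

14:04

The interview segment ends at 12:49 + 75 min = 14:04.
The weather segment starts at 14:04 + 225 min = 17:49.
The ad break starts at 17:49 − 225 min = 14:04.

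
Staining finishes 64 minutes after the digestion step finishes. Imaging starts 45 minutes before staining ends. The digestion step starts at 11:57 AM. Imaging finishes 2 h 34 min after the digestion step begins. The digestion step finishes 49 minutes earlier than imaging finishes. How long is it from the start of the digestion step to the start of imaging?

124 minutes

Imaging ends at 11:57 AM + 154 min = 2:31 PM.
The digestion step ends at 2:31 PM − 49 min = 1:42 PM.
Staining ends at 1:42 PM + 64 min = 2:46 PM.
Imaging starts at 2:46 PM − 45 min = 2:01 PM.
From 11:57 AM to 2:01 PM is 124 minutes.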